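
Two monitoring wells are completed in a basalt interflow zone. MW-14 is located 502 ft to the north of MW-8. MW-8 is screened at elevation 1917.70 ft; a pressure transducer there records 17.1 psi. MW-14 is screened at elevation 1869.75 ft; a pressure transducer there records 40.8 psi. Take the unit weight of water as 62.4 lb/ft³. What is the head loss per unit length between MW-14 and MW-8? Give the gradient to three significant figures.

Pressure head at MW-8: ψ = 144·P/γ = 144 × 17.1 / 62.4 = 39.46 ft.
Total head at MW-8: h = z + ψ = 1917.70 + 39.46 = 1957.16 ft.
Pressure head at MW-14: ψ = 144·P/γ = 144 × 40.8 / 62.4 = 94.15 ft.
Total head at MW-14: h = z + ψ = 1869.75 + 94.15 = 1963.90 ft.
Head difference: h(MW-8) − h(MW-14) = 1957.16 − 1963.90 = -6.74 ft.
Hydraulic gradient: i = |Δh| / L = 6.74 / 502 = 0.0134.

i ≈ 0.0134 ft/ft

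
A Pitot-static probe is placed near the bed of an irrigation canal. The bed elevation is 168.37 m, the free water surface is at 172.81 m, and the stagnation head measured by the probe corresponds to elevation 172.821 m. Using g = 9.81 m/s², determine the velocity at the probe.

v ≈ 0.465 m/s

Near the bed, under hydrostatic conditions, the piezometric head (z + ψ) equals the free-surface elevation, 172.81 m.
Velocity head = total − piezometric = 172.821 − 172.81 = 0.011 m.
v = √(2g·h_v) = √(2 × 9.81 × 0.011) = 0.465 m/s.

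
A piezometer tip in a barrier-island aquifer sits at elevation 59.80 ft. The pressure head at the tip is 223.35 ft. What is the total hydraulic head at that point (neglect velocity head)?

h ≈ 283.15 ft

h = z + ψ = 59.80 + 223.35 = 283.15 ft.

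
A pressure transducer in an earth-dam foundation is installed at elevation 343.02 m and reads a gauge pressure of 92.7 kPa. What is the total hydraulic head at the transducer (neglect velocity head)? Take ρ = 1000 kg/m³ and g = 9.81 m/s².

ψ = P/(ρg) = 92.7×1000 / (1000 × 9.81) = 9.45 m.
h = z + ψ = 343.02 + 9.45 = 352.47 m.

h ≈ 352.47 m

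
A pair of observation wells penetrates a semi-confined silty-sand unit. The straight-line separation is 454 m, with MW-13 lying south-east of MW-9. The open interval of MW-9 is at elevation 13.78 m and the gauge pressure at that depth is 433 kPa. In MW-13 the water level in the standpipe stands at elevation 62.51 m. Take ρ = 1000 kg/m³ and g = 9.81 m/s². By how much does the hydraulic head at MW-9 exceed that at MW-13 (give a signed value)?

Pressure head at MW-9: ψ = P/(ρg) = 433×1000 / (1000 × 9.81) = 44.14 m.
Total head at MW-9: h = z + ψ = 13.78 + 44.14 = 57.92 m.
Total head at MW-13: h = 62.51 m (water level in the piezometer is the total head).
Head difference: h(MW-9) − h(MW-13) = 57.92 − 62.51 = -4.59 m.

Δh ≈ -4.59 m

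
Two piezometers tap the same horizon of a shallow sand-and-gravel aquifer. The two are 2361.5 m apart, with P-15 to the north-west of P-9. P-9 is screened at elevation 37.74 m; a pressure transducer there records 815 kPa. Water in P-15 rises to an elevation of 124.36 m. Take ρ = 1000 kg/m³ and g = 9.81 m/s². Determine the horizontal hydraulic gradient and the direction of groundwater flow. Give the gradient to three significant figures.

Pressure head at P-9: ψ = P/(ρg) = 815×1000 / (1000 × 9.81) = 83.08 m.
Total head at P-9: h = z + ψ = 37.74 + 83.08 = 120.82 m.
Total head at P-15: h = 124.36 m (water level in the piezometer is the total head).
Head difference: h(P-9) − h(P-15) = 120.82 − 124.36 = -3.54 m.
Hydraulic gradient: i = |Δh| / L = 3.54 / 2361.5 = 0.00150.
Flow is from higher to lower head: from P-15 toward P-9, i.e. toward the south-east.

i ≈ 0.00150; groundwater flows toward the south-east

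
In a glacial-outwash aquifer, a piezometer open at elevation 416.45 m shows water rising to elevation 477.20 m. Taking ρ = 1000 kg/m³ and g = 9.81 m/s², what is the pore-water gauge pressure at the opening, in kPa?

P ≈ 596 kPa

Pressure head ψ = h − z = 477.20 − 416.45 = 60.75 m.
P = ρgψ = 1000 × 9.81 × 60.75 = 595958 Pa ≈ 596 kPa.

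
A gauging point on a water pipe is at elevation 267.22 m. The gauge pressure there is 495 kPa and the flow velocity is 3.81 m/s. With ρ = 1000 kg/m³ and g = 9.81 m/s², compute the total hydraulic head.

Pressure head ψ = P/(ρg) = 495×1000 / (1000 × 9.81) = 50.46 m.
Velocity head = v²/(2g) = 3.81² / (2 × 9.81) = 0.740 m.
h = z + ψ + v²/(2g) = 267.22 + 50.46 + 0.740 = 318.42 m.

h ≈ 318.42 m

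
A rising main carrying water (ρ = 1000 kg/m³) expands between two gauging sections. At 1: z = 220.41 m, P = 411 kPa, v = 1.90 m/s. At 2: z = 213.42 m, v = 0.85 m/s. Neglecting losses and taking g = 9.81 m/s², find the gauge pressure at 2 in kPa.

P₂ ≈ 481 kPa

Pressure head at 1: ψ₁ = P₁/(ρg) = 411×1000 / (1000 × 9.81) = 41.90 m.
Velocity heads: v₁²/2g = 1.90²/19.62 = 0.184 m; v₂²/2g = 0.85²/19.62 = 0.037 m.
Total head H = z₁ + ψ₁ + v₁²/2g = 220.41 + 41.90 + 0.184 = 262.49 m.
ψ₂ = H − z₂ − v₂²/2g = 262.49 − 213.42 − 0.037 = 49.03 m.
P₂ = ρgψ₂ = 1000 × 9.81 × 49.03 ≈ 481 kPa.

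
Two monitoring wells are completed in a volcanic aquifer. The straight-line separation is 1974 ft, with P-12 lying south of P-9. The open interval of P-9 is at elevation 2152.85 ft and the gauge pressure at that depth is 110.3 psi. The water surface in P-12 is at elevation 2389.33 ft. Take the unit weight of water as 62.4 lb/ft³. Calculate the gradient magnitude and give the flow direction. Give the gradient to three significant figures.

i ≈ 0.00915; groundwater flows toward the south

Pressure head at P-9: ψ = 144·P/γ = 144 × 110.3 / 62.4 = 254.54 ft.
Total head at P-9: h = z + ψ = 2152.85 + 254.54 = 2407.39 ft.
Total head at P-12: h = 2389.33 ft (water level in the piezometer is the total head).
Head difference: h(P-9) − h(P-12) = 2407.39 − 2389.33 = 18.06 ft.
Hydraulic gradient: i = |Δh| / L = 18.06 / 1974 = 0.00915.
Flow is from higher to lower head: from P-9 toward P-12, i.e. toward the south.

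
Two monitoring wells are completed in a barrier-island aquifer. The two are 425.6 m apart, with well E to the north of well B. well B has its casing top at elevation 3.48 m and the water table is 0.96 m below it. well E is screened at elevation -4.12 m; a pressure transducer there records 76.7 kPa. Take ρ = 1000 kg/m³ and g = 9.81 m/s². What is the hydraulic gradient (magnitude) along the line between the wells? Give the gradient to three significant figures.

i ≈ 0.00277

Total head at well B: h = 3.48 − 0.96 = 2.52 m.
Pressure head at well E: ψ = P/(ρg) = 76.7×1000 / (1000 × 9.81) = 7.82 m.
Total head at well E: h = z + ψ = -4.12 + 7.82 = 3.70 m.
Head difference: h(well B) − h(well E) = 2.52 − 3.70 = -1.18 m.
Hydraulic gradient: i = |Δh| / L = 1.18 / 425.6 = 0.00277.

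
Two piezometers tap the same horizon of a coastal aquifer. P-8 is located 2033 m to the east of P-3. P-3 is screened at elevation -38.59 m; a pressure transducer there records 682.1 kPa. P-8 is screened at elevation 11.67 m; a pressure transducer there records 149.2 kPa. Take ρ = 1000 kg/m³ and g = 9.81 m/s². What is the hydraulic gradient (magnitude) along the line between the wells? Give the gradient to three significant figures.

i ≈ 0.00200

Pressure head at P-3: ψ = P/(ρg) = 682.1×1000 / (1000 × 9.81) = 69.53 m.
Total head at P-3: h = z + ψ = -38.59 + 69.53 = 30.94 m.
Pressure head at P-8: ψ = P/(ρg) = 149.2×1000 / (1000 × 9.81) = 15.21 m.
Total head at P-8: h = z + ψ = 11.67 + 15.21 = 26.88 m.
Head difference: h(P-3) − h(P-8) = 30.94 − 26.88 = 4.06 m.
Hydraulic gradient: i = |Δh| / L = 4.06 / 2033 = 0.00200.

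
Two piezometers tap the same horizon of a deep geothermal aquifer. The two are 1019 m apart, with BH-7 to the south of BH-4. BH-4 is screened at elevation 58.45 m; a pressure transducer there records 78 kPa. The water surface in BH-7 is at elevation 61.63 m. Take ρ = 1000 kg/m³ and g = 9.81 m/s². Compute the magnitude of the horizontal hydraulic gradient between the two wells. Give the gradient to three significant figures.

Pressure head at BH-4: ψ = P/(ρg) = 78×1000 / (1000 × 9.81) = 7.95 m.
Total head at BH-4: h = z + ψ = 58.45 + 7.95 = 66.40 m.
Total head at BH-7: h = 61.63 m (water level in the piezometer is the total head).
Head difference: h(BH-4) − h(BH-7) = 66.40 − 61.63 = 4.77 m.
Hydraulic gradient: i = |Δh| / L = 4.77 / 1019 = 0.00468.

i ≈ 0.00468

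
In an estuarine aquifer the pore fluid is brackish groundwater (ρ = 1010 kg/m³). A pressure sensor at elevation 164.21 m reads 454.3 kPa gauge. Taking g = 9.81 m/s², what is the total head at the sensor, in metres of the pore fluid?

h ≈ 210.06 m

ψ = P/(ρg) = 454.3×1000 / (1010 × 9.81) = 45.85 m.
h = z + ψ = 164.21 + 45.85 = 210.06 m.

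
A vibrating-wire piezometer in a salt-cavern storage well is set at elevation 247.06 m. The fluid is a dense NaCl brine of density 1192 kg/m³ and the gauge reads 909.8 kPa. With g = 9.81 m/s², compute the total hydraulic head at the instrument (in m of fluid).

h ≈ 324.86 m

ψ = P/(ρg) = 909.8×1000 / (1192 × 9.81) = 77.80 m.
h = z + ψ = 247.06 + 77.80 = 324.86 m.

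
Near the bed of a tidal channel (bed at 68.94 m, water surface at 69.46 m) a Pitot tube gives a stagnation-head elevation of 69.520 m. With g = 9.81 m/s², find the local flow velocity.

v ≈ 1.08 m/s

Near the bed, under hydrostatic conditions, the piezometric head (z + ψ) equals the free-surface elevation, 69.46 m.
Velocity head = total − piezometric = 69.520 − 69.46 = 0.060 m.
v = √(2g·h_v) = √(2 × 9.81 × 0.060) = 1.08 m/s.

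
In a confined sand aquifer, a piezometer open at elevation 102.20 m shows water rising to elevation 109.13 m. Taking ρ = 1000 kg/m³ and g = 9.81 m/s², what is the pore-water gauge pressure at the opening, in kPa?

Pressure head ψ = h − z = 109.13 − 102.20 = 6.93 m.
P = ρgψ = 1000 × 9.81 × 6.93 = 67983 Pa ≈ 68.0 kPa.

P ≈ 68.0 kPa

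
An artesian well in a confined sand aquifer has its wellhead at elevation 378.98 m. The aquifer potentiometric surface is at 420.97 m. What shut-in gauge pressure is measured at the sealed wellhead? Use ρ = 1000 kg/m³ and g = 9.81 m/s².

P ≈ 412 kPa

Head above the cap: Δh = 420.97 − 378.98 = 41.99 m.
P = ρgΔh = 1000 × 9.81 × 41.99 = 411922 Pa ≈ 412 kPa.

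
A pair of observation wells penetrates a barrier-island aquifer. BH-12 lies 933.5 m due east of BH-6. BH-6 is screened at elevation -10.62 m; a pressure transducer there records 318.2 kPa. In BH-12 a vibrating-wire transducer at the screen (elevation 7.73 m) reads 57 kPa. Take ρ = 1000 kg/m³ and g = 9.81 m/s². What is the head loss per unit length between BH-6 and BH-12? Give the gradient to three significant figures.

i ≈ 0.00887 m/m

Pressure head at BH-6: ψ = P/(ρg) = 318.2×1000 / (1000 × 9.81) = 32.44 m.
Total head at BH-6: h = z + ψ = -10.62 + 32.44 = 21.82 m.
Pressure head at BH-12: ψ = P/(ρg) = 57×1000 / (1000 × 9.81) = 5.81 m.
Total head at BH-12: h = z + ψ = 7.73 + 5.81 = 13.54 m.
Head difference: h(BH-6) − h(BH-12) = 21.82 − 13.54 = 8.28 m.
Hydraulic gradient: i = |Δh| / L = 8.28 / 933.5 = 0.00887.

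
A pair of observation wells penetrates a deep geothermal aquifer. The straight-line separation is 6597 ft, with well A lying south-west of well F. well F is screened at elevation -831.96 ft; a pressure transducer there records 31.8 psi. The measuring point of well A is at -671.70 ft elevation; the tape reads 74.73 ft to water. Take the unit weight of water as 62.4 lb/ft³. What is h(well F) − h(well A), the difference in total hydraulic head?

Δh ≈ -12.15 ft

Pressure head at well F: ψ = 144·P/γ = 144 × 31.8 / 62.4 = 73.38 ft.
Total head at well F: h = z + ψ = -831.96 + 73.38 = -758.58 ft.
Total head at well A: h = -671.70 − 74.73 = -746.43 ft.
Head difference: h(well F) − h(well A) = -758.58 − (-746.43) = -12.15 ft.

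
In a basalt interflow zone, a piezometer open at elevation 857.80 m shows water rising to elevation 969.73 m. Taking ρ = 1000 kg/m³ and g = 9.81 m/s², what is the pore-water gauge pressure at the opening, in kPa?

P ≈ 1100 kPa

Pressure head ψ = h − z = 969.73 − 857.80 = 111.93 m.
P = ρgψ = 1000 × 9.81 × 111.93 = 1098033 Pa ≈ 1100 kPa.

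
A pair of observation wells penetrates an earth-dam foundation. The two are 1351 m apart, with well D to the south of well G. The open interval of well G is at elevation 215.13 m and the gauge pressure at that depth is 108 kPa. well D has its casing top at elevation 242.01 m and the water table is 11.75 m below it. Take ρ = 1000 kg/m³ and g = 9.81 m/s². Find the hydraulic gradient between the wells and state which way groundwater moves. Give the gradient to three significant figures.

i ≈ 0.00305; groundwater flows toward the north

Pressure head at well G: ψ = P/(ρg) = 108×1000 / (1000 × 9.81) = 11.01 m.
Total head at well G: h = z + ψ = 215.13 + 11.01 = 226.14 m.
Total head at well D: h = 242.01 − 11.75 = 230.26 m.
Head difference: h(well G) − h(well D) = 226.14 − 230.26 = -4.12 m.
Hydraulic gradient: i = |Δh| / L = 4.12 / 1351 = 0.00305.
Flow is from higher to lower head: from well D toward well G, i.e. toward the north.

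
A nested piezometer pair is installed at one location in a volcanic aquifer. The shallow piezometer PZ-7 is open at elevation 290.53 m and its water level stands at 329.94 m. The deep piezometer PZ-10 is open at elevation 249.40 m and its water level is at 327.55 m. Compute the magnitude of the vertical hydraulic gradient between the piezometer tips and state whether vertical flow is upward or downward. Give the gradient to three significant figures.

|i_v| ≈ 0.0581; vertical flow is downward

Total head at PZ-7: h = 329.94 m (water level in the standpipe).
Total head at PZ-10: h = 327.55 m.
Δh = h(PZ-7) − h(PZ-10) = 329.94 − 327.55 = 2.39 m.
Vertical separation Δz = 290.53 − 249.40 = 41.13 m.
|i_v| = |Δh| / Δz = 2.39 / 41.13 = 0.0581.
Head is higher in the shallow piezometer, so vertical flow is downward (recharge condition).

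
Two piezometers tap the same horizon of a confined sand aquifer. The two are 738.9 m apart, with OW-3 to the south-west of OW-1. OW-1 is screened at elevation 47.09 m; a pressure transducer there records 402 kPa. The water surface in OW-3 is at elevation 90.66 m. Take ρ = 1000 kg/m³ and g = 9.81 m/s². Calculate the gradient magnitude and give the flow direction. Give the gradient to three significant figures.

Pressure head at OW-1: ψ = P/(ρg) = 402×1000 / (1000 × 9.81) = 40.98 m.
Total head at OW-1: h = z + ψ = 47.09 + 40.98 = 88.07 m.
Total head at OW-3: h = 90.66 m (water level in the piezometer is the total head).
Head difference: h(OW-1) − h(OW-3) = 88.07 − 90.66 = -2.59 m.
Hydraulic gradient: i = |Δh| / L = 2.59 / 738.9 = 0.00351.
Flow is from higher to lower head: from OW-3 toward OW-1, i.e. toward the north-east.

i ≈ 0.00351; groundwater flows toward the north-east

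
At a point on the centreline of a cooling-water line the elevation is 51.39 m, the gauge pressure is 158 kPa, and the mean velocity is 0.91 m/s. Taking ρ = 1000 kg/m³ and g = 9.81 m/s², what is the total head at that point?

h ≈ 67.54 m

Pressure head ψ = P/(ρg) = 158×1000 / (1000 × 9.81) = 16.11 m.
Velocity head = v²/(2g) = 0.91² / (2 × 9.81) = 0.042 m.
h = z + ψ + v²/(2g) = 51.39 + 16.11 + 0.042 = 67.54 m.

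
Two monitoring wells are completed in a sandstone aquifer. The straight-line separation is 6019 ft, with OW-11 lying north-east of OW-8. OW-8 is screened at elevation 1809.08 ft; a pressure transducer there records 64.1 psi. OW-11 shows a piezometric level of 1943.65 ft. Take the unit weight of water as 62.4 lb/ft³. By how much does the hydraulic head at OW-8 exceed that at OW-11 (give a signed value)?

Δh ≈ 13.35 ft

Pressure head at OW-8: ψ = 144·P/γ = 144 × 64.1 / 62.4 = 147.92 ft.
Total head at OW-8: h = z + ψ = 1809.08 + 147.92 = 1957.00 ft.
Total head at OW-11: h = 1943.65 ft (water level in the piezometer is the total head).
Head difference: h(OW-8) − h(OW-11) = 1957.00 − 1943.65 = 13.35 ft.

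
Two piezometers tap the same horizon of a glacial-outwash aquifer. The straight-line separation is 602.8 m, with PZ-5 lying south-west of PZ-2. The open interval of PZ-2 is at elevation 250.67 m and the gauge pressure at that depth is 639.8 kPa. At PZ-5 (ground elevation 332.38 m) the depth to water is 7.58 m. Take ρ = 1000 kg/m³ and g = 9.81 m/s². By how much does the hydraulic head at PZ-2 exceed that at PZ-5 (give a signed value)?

Δh ≈ -8.91 m

Pressure head at PZ-2: ψ = P/(ρg) = 639.8×1000 / (1000 × 9.81) = 65.22 m.
Total head at PZ-2: h = z + ψ = 250.67 + 65.22 = 315.89 m.
Total head at PZ-5: h = 332.38 − 7.58 = 324.80 m.
Head difference: h(PZ-2) − h(PZ-5) = 315.89 − 324.80 = -8.91 m.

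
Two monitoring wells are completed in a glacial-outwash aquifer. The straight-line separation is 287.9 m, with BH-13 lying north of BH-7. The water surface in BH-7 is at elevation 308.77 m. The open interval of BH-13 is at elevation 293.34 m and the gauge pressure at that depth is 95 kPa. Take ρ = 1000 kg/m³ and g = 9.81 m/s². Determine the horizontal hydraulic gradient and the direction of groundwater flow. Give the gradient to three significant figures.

i ≈ 0.0200; groundwater flows toward the north

Total head at BH-7: h = 308.77 m (water level in the piezometer is the total head).
Pressure head at BH-13: ψ = P/(ρg) = 95×1000 / (1000 × 9.81) = 9.68 m.
Total head at BH-13: h = z + ψ = 293.34 + 9.68 = 303.02 m.
Head difference: h(BH-7) − h(BH-13) = 308.77 − 303.02 = 5.75 m.
Hydraulic gradient: i = |Δh| / L = 5.75 / 287.9 = 0.0200.
Flow is from higher to lower head: from BH-7 toward BH-13, i.e. toward the north.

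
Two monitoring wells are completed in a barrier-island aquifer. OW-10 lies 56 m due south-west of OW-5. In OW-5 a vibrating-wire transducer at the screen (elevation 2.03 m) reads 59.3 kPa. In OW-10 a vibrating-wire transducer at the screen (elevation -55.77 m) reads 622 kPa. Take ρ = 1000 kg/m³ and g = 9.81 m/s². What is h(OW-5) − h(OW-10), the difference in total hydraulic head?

Pressure head at OW-5: ψ = P/(ρg) = 59.3×1000 / (1000 × 9.81) = 6.04 m.
Total head at OW-5: h = z + ψ = 2.03 + 6.04 = 8.07 m.
Pressure head at OW-10: ψ = P/(ρg) = 622×1000 / (1000 × 9.81) = 63.40 m.
Total head at OW-10: h = z + ψ = -55.77 + 63.40 = 7.63 m.
Head difference: h(OW-5) − h(OW-10) = 8.07 − 7.63 = 0.44 m.

Δh ≈ 0.44 m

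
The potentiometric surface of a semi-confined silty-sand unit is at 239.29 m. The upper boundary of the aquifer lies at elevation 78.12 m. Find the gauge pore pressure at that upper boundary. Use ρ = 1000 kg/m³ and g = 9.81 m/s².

P ≈ 1580 kPa

Pressure head at the aquifer top: ψ = h − z = 239.29 − 78.12 = 161.17 m.
P = ρgψ = 1000 × 9.81 × 161.17 = 1581078 Pa ≈ 1580 kPa.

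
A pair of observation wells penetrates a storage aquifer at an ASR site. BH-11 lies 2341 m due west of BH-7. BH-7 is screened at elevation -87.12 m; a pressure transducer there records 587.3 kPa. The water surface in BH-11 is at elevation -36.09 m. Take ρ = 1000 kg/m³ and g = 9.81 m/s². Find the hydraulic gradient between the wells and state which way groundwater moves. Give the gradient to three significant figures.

Pressure head at BH-7: ψ = P/(ρg) = 587.3×1000 / (1000 × 9.81) = 59.87 m.
Total head at BH-7: h = z + ψ = -87.12 + 59.87 = -27.25 m.
Total head at BH-11: h = -36.09 m (water level in the piezometer is the total head).
Head difference: h(BH-7) − h(BH-11) = -27.25 − (-36.09) = 8.84 m.
Hydraulic gradient: i = |Δh| / L = 8.84 / 2341 = 0.00378.
Flow is from higher to lower head: from BH-7 toward BH-11, i.e. toward the west.

i ≈ 0.00378; groundwater flows toward the west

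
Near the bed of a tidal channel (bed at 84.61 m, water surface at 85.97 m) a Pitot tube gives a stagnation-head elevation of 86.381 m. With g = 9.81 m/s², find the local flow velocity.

Near the bed, under hydrostatic conditions, the piezometric head (z + ψ) equals the free-surface elevation, 85.97 m.
Velocity head = total − piezometric = 86.381 − 85.97 = 0.411 m.
v = √(2g·h_v) = √(2 × 9.81 × 0.411) = 2.84 m/s.

v ≈ 2.84 m/s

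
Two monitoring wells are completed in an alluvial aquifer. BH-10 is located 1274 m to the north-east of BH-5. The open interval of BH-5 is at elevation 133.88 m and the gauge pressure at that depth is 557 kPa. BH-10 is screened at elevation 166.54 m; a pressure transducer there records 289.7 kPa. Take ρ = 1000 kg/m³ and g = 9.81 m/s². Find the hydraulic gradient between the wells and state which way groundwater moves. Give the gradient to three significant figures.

i ≈ 0.00425; groundwater flows toward the south-west

Pressure head at BH-5: ψ = P/(ρg) = 557×1000 / (1000 × 9.81) = 56.78 m.
Total head at BH-5: h = z + ψ = 133.88 + 56.78 = 190.66 m.
Pressure head at BH-10: ψ = P/(ρg) = 289.7×1000 / (1000 × 9.81) = 29.53 m.
Total head at BH-10: h = z + ψ = 166.54 + 29.53 = 196.07 m.
Head difference: h(BH-5) − h(BH-10) = 190.66 − 196.07 = -5.41 m.
Hydraulic gradient: i = |Δh| / L = 5.41 / 1274 = 0.00425.
Flow is from higher to lower head: from BH-10 toward BH-5, i.e. toward the south-west.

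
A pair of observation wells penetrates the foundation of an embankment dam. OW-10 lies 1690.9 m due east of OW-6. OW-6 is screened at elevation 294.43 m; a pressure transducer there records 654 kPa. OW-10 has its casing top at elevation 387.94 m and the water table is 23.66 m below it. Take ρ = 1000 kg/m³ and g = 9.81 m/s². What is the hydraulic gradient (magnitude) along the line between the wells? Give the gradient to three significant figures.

i ≈ 0.00188

Pressure head at OW-6: ψ = P/(ρg) = 654×1000 / (1000 × 9.81) = 66.67 m.
Total head at OW-6: h = z + ψ = 294.43 + 66.67 = 361.10 m.
Total head at OW-10: h = 387.94 − 23.66 = 364.28 m.
Head difference: h(OW-6) − h(OW-10) = 361.10 − 364.28 = -3.18 m.
Hydraulic gradient: i = |Δh| / L = 3.18 / 1690.9 = 0.00188.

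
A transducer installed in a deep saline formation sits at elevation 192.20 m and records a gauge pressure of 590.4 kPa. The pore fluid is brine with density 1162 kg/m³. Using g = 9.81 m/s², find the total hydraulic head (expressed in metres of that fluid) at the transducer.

h ≈ 243.99 m

ψ = P/(ρg) = 590.4×1000 / (1162 × 9.81) = 51.79 m.
h = z + ψ = 192.20 + 51.79 = 243.99 m.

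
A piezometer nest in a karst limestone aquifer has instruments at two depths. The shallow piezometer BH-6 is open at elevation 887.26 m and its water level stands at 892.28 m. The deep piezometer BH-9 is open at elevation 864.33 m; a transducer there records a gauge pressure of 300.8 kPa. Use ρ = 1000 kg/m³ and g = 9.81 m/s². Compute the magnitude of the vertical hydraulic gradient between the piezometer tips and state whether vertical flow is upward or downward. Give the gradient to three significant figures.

|i_v| ≈ 0.118; vertical flow is upward

Total head at BH-6: h = 892.28 m (water level in the standpipe).
Pressure head at BH-9: ψ = P/(ρg) = 300.8×1000 / (1000 × 9.81) = 30.66 m.
Total head at BH-9: h = z + ψ = 864.33 + 30.66 = 894.99 m.
Δh = h(BH-6) − h(BH-9) = 892.28 − 894.99 = -2.71 m.
Vertical separation Δz = 887.26 − 864.33 = 22.93 m.
|i_v| = |Δh| / Δz = 2.71 / 22.93 = 0.118.
Head is higher in the deep piezometer, so vertical flow is upward (discharge condition).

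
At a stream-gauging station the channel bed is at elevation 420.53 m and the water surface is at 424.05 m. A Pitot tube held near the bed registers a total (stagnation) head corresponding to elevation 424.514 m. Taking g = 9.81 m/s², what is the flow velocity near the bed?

Near the bed, under hydrostatic conditions, the piezometric head (z + ψ) equals the free-surface elevation, 424.05 m.
Velocity head = total − piezometric = 424.514 − 424.05 = 0.464 m.
v = √(2g·h_v) = √(2 × 9.81 × 0.464) = 3.02 m/s.

v ≈ 3.02 m/s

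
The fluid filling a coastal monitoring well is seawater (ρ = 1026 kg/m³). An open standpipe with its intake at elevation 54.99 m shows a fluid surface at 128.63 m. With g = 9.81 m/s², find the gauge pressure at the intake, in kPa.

P ≈ 741 kPa

Pressure head ψ = h − z = 128.63 − 54.99 = 73.64 m.
P = ρgψ = 1026 × 9.81 × 73.64 = 741191 Pa ≈ 741 kPa.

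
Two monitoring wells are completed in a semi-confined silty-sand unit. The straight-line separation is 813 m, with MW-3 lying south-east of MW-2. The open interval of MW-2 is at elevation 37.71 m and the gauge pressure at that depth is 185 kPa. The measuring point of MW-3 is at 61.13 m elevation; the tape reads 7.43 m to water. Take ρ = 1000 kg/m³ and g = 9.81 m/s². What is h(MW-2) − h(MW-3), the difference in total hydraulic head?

Pressure head at MW-2: ψ = P/(ρg) = 185×1000 / (1000 × 9.81) = 18.86 m.
Total head at MW-2: h = z + ψ = 37.71 + 18.86 = 56.57 m.
Total head at MW-3: h = 61.13 − 7.43 = 53.70 m.
Head difference: h(MW-2) − h(MW-3) = 56.57 − 53.70 = 2.87 m.

Δh ≈ 2.87 m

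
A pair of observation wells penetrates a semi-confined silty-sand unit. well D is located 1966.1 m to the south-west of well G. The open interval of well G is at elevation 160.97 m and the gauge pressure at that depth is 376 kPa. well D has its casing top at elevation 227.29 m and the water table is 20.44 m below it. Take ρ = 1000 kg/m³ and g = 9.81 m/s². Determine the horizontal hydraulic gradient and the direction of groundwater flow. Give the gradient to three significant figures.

i ≈ 0.00384; groundwater flows toward the north-east

Pressure head at well G: ψ = P/(ρg) = 376×1000 / (1000 × 9.81) = 38.33 m.
Total head at well G: h = z + ψ = 160.97 + 38.33 = 199.30 m.
Total head at well D: h = 227.29 − 20.44 = 206.85 m.
Head difference: h(well G) − h(well D) = 199.30 − 206.85 = -7.55 m.
Hydraulic gradient: i = |Δh| / L = 7.55 / 1966.1 = 0.00384.
Flow is from higher to lower head: from well D toward well G, i.e. toward the north-east.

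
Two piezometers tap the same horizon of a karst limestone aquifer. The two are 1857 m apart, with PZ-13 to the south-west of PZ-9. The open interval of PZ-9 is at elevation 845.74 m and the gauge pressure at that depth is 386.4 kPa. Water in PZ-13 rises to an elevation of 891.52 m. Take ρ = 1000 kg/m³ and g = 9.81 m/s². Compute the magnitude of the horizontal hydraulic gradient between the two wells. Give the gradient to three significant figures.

Pressure head at PZ-9: ψ = P/(ρg) = 386.4×1000 / (1000 × 9.81) = 39.39 m.
Total head at PZ-9: h = z + ψ = 845.74 + 39.39 = 885.13 m.
Total head at PZ-13: h = 891.52 m (water level in the piezometer is the total head).
Head difference: h(PZ-9) − h(PZ-13) = 885.13 − 891.52 = -6.39 m.
Hydraulic gradient: i = |Δh| / L = 6.39 / 1857 = 0.00344.

i ≈ 0.00344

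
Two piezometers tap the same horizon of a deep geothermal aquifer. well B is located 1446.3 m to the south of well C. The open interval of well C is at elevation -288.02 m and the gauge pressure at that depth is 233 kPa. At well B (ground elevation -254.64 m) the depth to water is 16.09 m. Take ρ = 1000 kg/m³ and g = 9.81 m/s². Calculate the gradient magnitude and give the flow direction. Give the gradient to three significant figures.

i ≈ 0.00447; groundwater flows toward the south

Pressure head at well C: ψ = P/(ρg) = 233×1000 / (1000 × 9.81) = 23.75 m.
Total head at well C: h = z + ψ = -288.02 + 23.75 = -264.27 m.
Total head at well B: h = -254.64 − 16.09 = -270.73 m.
Head difference: h(well C) − h(well B) = -264.27 − (-270.73) = 6.46 m.
Hydraulic gradient: i = |Δh| / L = 6.46 / 1446.3 = 0.00447.
Flow is from higher to lower head: from well C toward well B, i.e. toward the south.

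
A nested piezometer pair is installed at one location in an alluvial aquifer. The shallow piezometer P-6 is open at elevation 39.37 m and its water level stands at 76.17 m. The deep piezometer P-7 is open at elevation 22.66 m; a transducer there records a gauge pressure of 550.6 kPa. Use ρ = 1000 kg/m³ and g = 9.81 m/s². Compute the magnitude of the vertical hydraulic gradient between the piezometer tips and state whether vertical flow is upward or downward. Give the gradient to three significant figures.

Total head at P-6: h = 76.17 m (water level in the standpipe).
Pressure head at P-7: ψ = P/(ρg) = 550.6×1000 / (1000 × 9.81) = 56.13 m.
Total head at P-7: h = z + ψ = 22.66 + 56.13 = 78.79 m.
Δh = h(P-6) − h(P-7) = 76.17 − 78.79 = -2.62 m.
Vertical separation Δz = 39.37 − 22.66 = 16.71 m.
|i_v| = |Δh| / Δz = 2.62 / 16.71 = 0.157.
Head is higher in the deep piezometer, so vertical flow is upward (discharge condition).

|i_v| ≈ 0.157; vertical flow is upward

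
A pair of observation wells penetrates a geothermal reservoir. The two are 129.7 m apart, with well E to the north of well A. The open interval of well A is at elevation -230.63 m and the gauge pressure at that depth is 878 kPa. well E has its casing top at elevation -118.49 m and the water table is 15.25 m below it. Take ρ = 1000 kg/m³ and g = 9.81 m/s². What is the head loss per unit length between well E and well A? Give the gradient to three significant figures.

Pressure head at well A: ψ = P/(ρg) = 878×1000 / (1000 × 9.81) = 89.50 m.
Total head at well A: h = z + ψ = -230.63 + 89.50 = -141.13 m.
Total head at well E: h = -118.49 − 15.25 = -133.74 m.
Head difference: h(well A) − h(well E) = -141.13 − (-133.74) = -7.39 m.
Hydraulic gradient: i = |Δh| / L = 7.39 / 129.7 = 0.0570.

i ≈ 0.0570 m/m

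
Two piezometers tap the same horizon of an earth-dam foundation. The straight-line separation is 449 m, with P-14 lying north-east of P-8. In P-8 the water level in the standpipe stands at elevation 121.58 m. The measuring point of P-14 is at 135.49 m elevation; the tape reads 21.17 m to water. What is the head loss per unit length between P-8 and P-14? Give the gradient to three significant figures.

Total head at P-8: h = 121.58 m (water level in the piezometer is the total head).
Total head at P-14: h = 135.49 − 21.17 = 114.32 m.
Head difference: h(P-8) − h(P-14) = 121.58 − 114.32 = 7.26 m.
Hydraulic gradient: i = |Δh| / L = 7.26 / 449 = 0.0162.

i ≈ 0.0162 m/m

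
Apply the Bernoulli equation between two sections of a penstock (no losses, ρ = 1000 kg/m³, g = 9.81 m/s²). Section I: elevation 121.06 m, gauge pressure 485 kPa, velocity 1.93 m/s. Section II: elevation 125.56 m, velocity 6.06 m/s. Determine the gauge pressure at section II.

Pressure head at I: ψ₁ = P₁/(ρg) = 485×1000 / (1000 × 9.81) = 49.44 m.
Velocity heads: v₁²/2g = 1.93²/19.62 = 0.190 m; v₂²/2g = 6.06²/19.62 = 1.872 m.
Total head H = z₁ + ψ₁ + v₁²/2g = 121.06 + 49.44 + 0.190 = 170.69 m.
ψ₂ = H − z₂ − v₂²/2g = 170.69 − 125.56 − 1.872 = 43.26 m.
P₂ = ρgψ₂ = 1000 × 9.81 × 43.26 ≈ 424 kPa.

P₂ ≈ 424 kPa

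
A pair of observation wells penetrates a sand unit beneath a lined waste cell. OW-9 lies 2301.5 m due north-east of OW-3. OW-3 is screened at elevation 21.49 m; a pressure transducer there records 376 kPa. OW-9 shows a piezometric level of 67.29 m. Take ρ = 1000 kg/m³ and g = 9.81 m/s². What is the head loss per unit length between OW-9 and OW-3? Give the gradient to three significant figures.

Pressure head at OW-3: ψ = P/(ρg) = 376×1000 / (1000 × 9.81) = 38.33 m.
Total head at OW-3: h = z + ψ = 21.49 + 38.33 = 59.82 m.
Total head at OW-9: h = 67.29 m (water level in the piezometer is the total head).
Head difference: h(OW-3) − h(OW-9) = 59.82 − 67.29 = -7.47 m.
Hydraulic gradient: i = |Δh| / L = 7.47 / 2301.5 = 0.00325.

i ≈ 0.00325 m/m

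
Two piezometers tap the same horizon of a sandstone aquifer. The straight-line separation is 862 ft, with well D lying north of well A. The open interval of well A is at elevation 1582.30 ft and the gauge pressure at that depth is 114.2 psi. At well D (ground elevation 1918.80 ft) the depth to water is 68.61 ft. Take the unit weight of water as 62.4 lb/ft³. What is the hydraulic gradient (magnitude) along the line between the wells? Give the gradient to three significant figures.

Pressure head at well A: ψ = 144·P/γ = 144 × 114.2 / 62.4 = 263.54 ft.
Total head at well A: h = z + ψ = 1582.30 + 263.54 = 1845.84 ft.
Total head at well D: h = 1918.80 − 68.61 = 1850.19 ft.
Head difference: h(well A) − h(well D) = 1845.84 − 1850.19 = -4.35 ft.
Hydraulic gradient: i = |Δh| / L = 4.35 / 862 = 0.00505.

i ≈ 0.00505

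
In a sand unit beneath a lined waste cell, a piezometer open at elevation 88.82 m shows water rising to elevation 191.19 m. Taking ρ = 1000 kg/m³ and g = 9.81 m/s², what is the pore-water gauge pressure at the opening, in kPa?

P ≈ 1000 kPa

Pressure head ψ = h − z = 191.19 − 88.82 = 102.37 m.
P = ρgψ = 1000 × 9.81 × 102.37 = 1004250 Pa ≈ 1000 kPa.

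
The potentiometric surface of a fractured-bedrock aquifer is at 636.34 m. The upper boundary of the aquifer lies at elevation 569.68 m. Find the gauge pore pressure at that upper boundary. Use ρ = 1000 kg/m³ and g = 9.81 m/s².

P ≈ 654 kPa

Pressure head at the aquifer top: ψ = h − z = 636.34 − 569.68 = 66.66 m.
P = ρgψ = 1000 × 9.81 × 66.66 = 653935 Pa ≈ 654 kPa.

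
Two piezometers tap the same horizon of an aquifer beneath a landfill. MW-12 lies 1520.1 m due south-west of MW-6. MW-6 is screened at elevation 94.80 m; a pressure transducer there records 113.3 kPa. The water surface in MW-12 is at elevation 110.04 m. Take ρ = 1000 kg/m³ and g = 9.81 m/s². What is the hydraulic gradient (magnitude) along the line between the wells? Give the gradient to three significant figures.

Pressure head at MW-6: ψ = P/(ρg) = 113.3×1000 / (1000 × 9.81) = 11.55 m.
Total head at MW-6: h = z + ψ = 94.80 + 11.55 = 106.35 m.
Total head at MW-12: h = 110.04 m (water level in the piezometer is the total head).
Head difference: h(MW-6) − h(MW-12) = 106.35 − 110.04 = -3.69 m.
Hydraulic gradient: i = |Δh| / L = 3.69 / 1520.1 = 0.00243.

i ≈ 0.00243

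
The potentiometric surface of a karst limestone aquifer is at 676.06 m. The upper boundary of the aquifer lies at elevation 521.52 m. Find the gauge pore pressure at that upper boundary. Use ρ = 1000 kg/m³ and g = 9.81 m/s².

Pressure head at the aquifer top: ψ = h − z = 676.06 − 521.52 = 154.54 m.
P = ρgψ = 1000 × 9.81 × 154.54 = 1516037 Pa ≈ 1520 kPa.

P ≈ 1520 kPa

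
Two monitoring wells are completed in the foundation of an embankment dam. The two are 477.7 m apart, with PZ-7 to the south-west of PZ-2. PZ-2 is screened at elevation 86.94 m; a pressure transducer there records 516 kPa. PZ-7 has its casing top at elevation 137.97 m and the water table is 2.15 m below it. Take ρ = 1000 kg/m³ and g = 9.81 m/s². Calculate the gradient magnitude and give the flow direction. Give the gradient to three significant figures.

i ≈ 0.00779; groundwater flows toward the south-west

Pressure head at PZ-2: ψ = P/(ρg) = 516×1000 / (1000 × 9.81) = 52.60 m.
Total head at PZ-2: h = z + ψ = 86.94 + 52.60 = 139.54 m.
Total head at PZ-7: h = 137.97 − 2.15 = 135.82 m.
Head difference: h(PZ-2) − h(PZ-7) = 139.54 − 135.82 = 3.72 m.
Hydraulic gradient: i = |Δh| / L = 3.72 / 477.7 = 0.00779.
Flow is from higher to lower head: from PZ-2 toward PZ-7, i.e. toward the south-west.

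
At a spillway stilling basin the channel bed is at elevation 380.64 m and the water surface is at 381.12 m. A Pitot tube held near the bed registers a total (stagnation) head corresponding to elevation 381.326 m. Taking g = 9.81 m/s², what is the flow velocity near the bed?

Near the bed, under hydrostatic conditions, the piezometric head (z + ψ) equals the free-surface elevation, 381.12 m.
Velocity head = total − piezometric = 381.326 − 381.12 = 0.206 m.
v = √(2g·h_v) = √(2 × 9.81 × 0.206) = 2.01 m/s.

v ≈ 2.01 m/s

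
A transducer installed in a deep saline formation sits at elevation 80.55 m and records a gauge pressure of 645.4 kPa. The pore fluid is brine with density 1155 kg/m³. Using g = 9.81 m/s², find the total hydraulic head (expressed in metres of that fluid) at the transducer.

ψ = P/(ρg) = 645.4×1000 / (1155 × 9.81) = 56.96 m.
h = z + ψ = 80.55 + 56.96 = 137.51 m.

h ≈ 137.51 m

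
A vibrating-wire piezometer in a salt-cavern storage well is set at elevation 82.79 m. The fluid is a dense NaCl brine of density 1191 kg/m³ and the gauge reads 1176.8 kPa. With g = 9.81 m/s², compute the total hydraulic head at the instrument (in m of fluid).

ψ = P/(ρg) = 1176.8×1000 / (1191 × 9.81) = 100.72 m.
h = z + ψ = 82.79 + 100.72 = 183.51 m.

h ≈ 183.51 m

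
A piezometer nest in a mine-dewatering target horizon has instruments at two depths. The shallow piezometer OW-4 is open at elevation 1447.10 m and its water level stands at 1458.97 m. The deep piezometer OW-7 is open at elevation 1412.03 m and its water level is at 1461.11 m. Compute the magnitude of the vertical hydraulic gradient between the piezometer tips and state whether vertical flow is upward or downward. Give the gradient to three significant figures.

Total head at OW-4: h = 1458.97 m (water level in the standpipe).
Total head at OW-7: h = 1461.11 m.
Δh = h(OW-4) − h(OW-7) = 1458.97 − 1461.11 = -2.14 m.
Vertical separation Δz = 1447.10 − 1412.03 = 35.07 m.
|i_v| = |Δh| / Δz = 2.14 / 35.07 = 0.0610.
Head is higher in the deep piezometer, so vertical flow is upward (discharge condition).

|i_v| ≈ 0.0610; vertical flow is upward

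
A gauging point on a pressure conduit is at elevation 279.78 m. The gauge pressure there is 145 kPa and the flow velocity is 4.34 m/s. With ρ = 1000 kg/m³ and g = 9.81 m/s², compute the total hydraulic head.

h ≈ 295.52 m

Pressure head ψ = P/(ρg) = 145×1000 / (1000 × 9.81) = 14.78 m.
Velocity head = v²/(2g) = 4.34² / (2 × 9.81) = 0.960 m.
h = z + ψ + v²/(2g) = 279.78 + 14.78 + 0.960 = 295.52 m.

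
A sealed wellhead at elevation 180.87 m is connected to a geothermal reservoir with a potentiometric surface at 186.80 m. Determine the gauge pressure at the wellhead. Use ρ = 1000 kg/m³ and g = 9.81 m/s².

P ≈ 58.2 kPa

Head above the cap: Δh = 186.80 − 180.87 = 5.93 m.
P = ρgΔh = 1000 × 9.81 × 5.93 = 58173 Pa ≈ 58.2 kPa.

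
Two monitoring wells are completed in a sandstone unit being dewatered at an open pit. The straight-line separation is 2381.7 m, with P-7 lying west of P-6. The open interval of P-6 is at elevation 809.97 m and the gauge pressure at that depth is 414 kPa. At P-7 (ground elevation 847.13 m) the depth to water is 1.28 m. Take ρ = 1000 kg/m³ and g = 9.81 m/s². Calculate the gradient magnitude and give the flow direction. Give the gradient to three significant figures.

Pressure head at P-6: ψ = P/(ρg) = 414×1000 / (1000 × 9.81) = 42.20 m.
Total head at P-6: h = z + ψ = 809.97 + 42.20 = 852.17 m.
Total head at P-7: h = 847.13 − 1.28 = 845.85 m.
Head difference: h(P-6) − h(P-7) = 852.17 − 845.85 = 6.32 m.
Hydraulic gradient: i = |Δh| / L = 6.32 / 2381.7 = 0.00265.
Flow is from higher to lower head: from P-6 toward P-7, i.e. toward the west.

i ≈ 0.00265; groundwater flows toward the west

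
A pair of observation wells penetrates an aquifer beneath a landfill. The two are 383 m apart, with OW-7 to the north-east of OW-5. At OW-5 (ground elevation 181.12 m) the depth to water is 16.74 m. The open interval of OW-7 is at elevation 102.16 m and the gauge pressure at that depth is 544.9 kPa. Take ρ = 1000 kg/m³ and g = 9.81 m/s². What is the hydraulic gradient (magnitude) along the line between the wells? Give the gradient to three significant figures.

Total head at OW-5: h = 181.12 − 16.74 = 164.38 m.
Pressure head at OW-7: ψ = P/(ρg) = 544.9×1000 / (1000 × 9.81) = 55.55 m.
Total head at OW-7: h = z + ψ = 102.16 + 55.55 = 157.71 m.
Head difference: h(OW-5) − h(OW-7) = 164.38 − 157.71 = 6.67 m.
Hydraulic gradient: i = |Δh| / L = 6.67 / 383 = 0.0174.

i ≈ 0.0174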